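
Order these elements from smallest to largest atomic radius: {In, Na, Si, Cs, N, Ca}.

N is in period 2, group 15; Na is in period 3, group 1; Si is in period 3, group 14; Ca is in period 4, group 2; In is in period 5, group 13; Cs is in period 6, group 1.
Radius decreases left→right (rising Z_eff, same n) and increases top→bottom (higher n).
Neither a single period nor a single group — weigh both effects.
Si > N: both effects reinforce here, so Si is clearly the larger of the two.
In > Si: both effects reinforce here, so In is clearly the larger of the two.
Na > In: period and group pull opposite ways; the across-period shift dominates (155 vs 142 pm).
Ca > Na: the two effects oppose for this pair; the down-group effect wins (171 vs 155 pm).
Cs > Ca: both effects reinforce here, so Cs is clearly the larger of the two.
For reference (pm): N 71, Na 155, Si 116, Ca 171, In 142, Cs 232.
So from smallest to largest: N < Si < In < Na < Ca < Cs.

N, Si, In, Na, Ca, Cs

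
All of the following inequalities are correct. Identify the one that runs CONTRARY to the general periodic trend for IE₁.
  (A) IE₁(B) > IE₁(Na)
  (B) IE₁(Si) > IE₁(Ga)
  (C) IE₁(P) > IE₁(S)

The general trend: IE₁ increases across a period and decreases down a group.
(A) B (period 2, group 13) vs Na (period 3, group 1): the stated order agrees with the simple trend.
(B) Si (period 3, group 14) vs Ga (period 4, group 13): the stated order agrees with the simple trend.
(C) P (period 3, group 15) vs S (period 3, group 16): the stated order contradicts the simple trend.
The exception is (C): S (3p⁴) ionizes more easily than half-filled P (3p³) because the paired 3p electron in S is pushed out by e⁻–e⁻ repulsion.

(C)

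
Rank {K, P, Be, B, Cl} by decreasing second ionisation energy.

IE_2 is the cost of taking one more electron from the +1 cation: K⁺ is the bare [Ar] core; P⁺ still has 4 valence electrons; Be⁺ still has 1 valence electron; B⁺ still has 2 valence electrons; Cl⁺ still has 6 valence electrons.
Pulling an electron out of a noble-gas core costs far more than removing a remaining valence electron, so K sits at the high end of IE_2.
Valence configurations: P⁺ [Ne]3s²3p², Be⁺ [He]2s¹, B⁺ [He]2s², Cl⁺ [Ne]3s²3p⁴.
Tabulated IE_2 (kJ/mol): K 3052, P 1907, Be 1757, B 2427, Cl 2298.
Hence IE_2: Be < P < Cl < B < K.

K, B, Cl, P, Be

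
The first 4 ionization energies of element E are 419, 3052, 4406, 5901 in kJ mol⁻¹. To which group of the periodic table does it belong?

Look for the largest jump between consecutive ionization energies: IE2/IE1 ≈ 7.3, far larger than any earlier ratio.
That jump marks the point where a core electron is being removed. So the atom has 1 valence electron.
A main-group element with 1 valence electron is in group 1.

Group 1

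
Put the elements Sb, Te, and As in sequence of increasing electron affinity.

Adding an electron releases more energy for atoms nearer the top right (short of the noble gases).
Neither a single period nor a single group — weigh both effects.
Sb > As: this pair runs against the simple trend — see the exception note.
Te > Sb: both are in period 5; the period trend gives Te the larger value.
Note the exception: Sb has a higher electron affinity than As, contrary to the simple trend — both are half-filled np³, but the pairing/repulsion penalty for the added electron shrinks as the p orbitals become larger and more diffuse down the group, and for Sb that outweighs the weaker nuclear attraction.
For reference (kJ/mol): As 78, Sb 103, Te 190.
So from lowest to highest: As < Sb < Te.

As, Sb, Te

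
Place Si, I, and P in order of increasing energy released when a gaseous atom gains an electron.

P, Si, I

Si is in period 3, group 14; P is in period 3, group 15; I is in period 5, group 17.
Electron affinity generally becomes more exothermic across a period toward the halogens and less exothermic down a group.
These span different periods and groups, so the two trends combine.
Si > P: this pair runs against the simple trend — see the exception note.
I > Si: period and group pull opposite ways; the across-period shift dominates (295 vs 134 kJ/mol).
Note the exception: Si has a higher electron affinity than P, contrary to the simple trend — adding an electron to P's half-filled 3p³ is unfavourable, so Si (3p²) has the more exothermic EA.
Tabulated electron affinity (kJ/mol): Si 134, P 72, I 295.
So from lowest to highest: P < Si < I.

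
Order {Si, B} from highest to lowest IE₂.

B > Si

Consider each +1 ion: Si⁺ still has 3 valence electrons; B⁺ still has 2 valence electrons.
All are still removing valence electrons, so compare the +1 ions as you would atoms: IE_2 generally rises across a period (higher Z_eff) and falls down a group (larger shell), subject to the usual subshell exceptions.
Valence configurations: Si⁺ [Ne]3s²3p¹, B⁺ [He]2s².
The numbers (kJ/mol): Si 1577, B 2427.
Overall IE_2 order: Si < B.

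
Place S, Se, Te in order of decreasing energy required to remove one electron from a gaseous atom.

S is in period 3, group 16; Se is in period 4, group 16; Te is in period 5, group 16.
Removing the outermost electron gets harder across a period and easier down a group.
All are in group 16, so first ionization energy increases up the group.
So from highest to lowest: S > Se > Te.

S, Se, Te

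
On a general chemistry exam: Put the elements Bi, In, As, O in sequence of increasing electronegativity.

EN rises left→right (higher Z_eff, smaller atoms) and falls top→bottom (larger, more shielded atoms).
Here both period and group differ, so the two effects have to be weighed against each other.
Bi > In: the two effects oppose for this pair; the across-period effect wins (2.02 vs 1.78).
As > Bi: As sits above Bi in group 15, so the down-group effect alone puts As higher.
O > As: relative to As, both the across-period and down-group shifts push O's electronegativity up.
For reference (Pauling): O 3.44, As 2.18, In 1.78, Bi 2.02.
So from lowest to highest: In < Bi < As < O.

In < Bi < As < O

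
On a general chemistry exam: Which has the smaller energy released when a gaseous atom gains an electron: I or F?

F is in period 2, group 17; I is in period 5, group 17.
EA tends to increase across a period and decrease down a group, though the pattern is less regular than for IE or radius.
All are in group 17, so electron affinity increases up the group.
So I has the smaller energy released when a gaseous atom gains an electron (I < F).

I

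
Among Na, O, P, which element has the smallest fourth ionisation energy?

After 3 electrons have been removed, what remains? Na³⁺ is already 2 electrons into the core; O³⁺ still has 3 valence electrons; P³⁺ still has 2 valence electrons.
Breaking into a closed-shell core is much more expensive than removing a leftover valence electron — Na has the largest IE_4 here.
Valence configurations: O³⁺ [He]2s²2p¹, P³⁺ [Ne]3s².
The numbers (kJ/mol): Na 9543, O 7469, P 4964.
Overall IE_4 order: P < O < Na.

P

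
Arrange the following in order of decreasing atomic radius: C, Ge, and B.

Ge, B, C

B is in period 2, group 13; C is in period 2, group 14; Ge is in period 4, group 14.
Radius decreases left→right (rising Z_eff, same n) and increases top→bottom (higher n).
Here both period and group differ, so the two effects have to be weighed against each other.
B > C: both are in period 2; the period trend gives B the larger value.
Ge > B: period and group pull opposite ways; the down-group shift dominates (121 vs 85 pm).
Approximate values (pm): B 85, C 75, Ge 121.
So from largest to smallest: Ge > B > C.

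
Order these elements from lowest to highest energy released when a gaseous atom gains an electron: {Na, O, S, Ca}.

Ca < Na < O < S

Electron affinity generally becomes more exothermic across a period toward the halogens and less exothermic down a group.
Neither a single period nor a single group — weigh both effects.
Na > Ca: the two effects oppose for this pair; the down-group effect wins (53 vs 2 kJ/mol).
O > Na: relative to Na, both the across-period and down-group shifts push O's electron affinity up.
S > O: this pair runs against the simple trend — see the exception note.
Note the exception: S has a higher electron affinity than O, contrary to the simple trend — the compact 2p subshell of O repels the added electron more than S's larger 3p does.
Approximate values (kJ/mol): O 141, Na 53, S 200, Ca 2.
So from lowest to highest: Ca < Na < O < S.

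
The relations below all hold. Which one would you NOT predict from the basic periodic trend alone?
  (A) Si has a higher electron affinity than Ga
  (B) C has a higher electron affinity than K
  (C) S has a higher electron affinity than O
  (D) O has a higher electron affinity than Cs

(C)

The general trend: electron affinity increases across a period and decreases down a group.
(A) Si (period 3, group 14) vs Ga (period 4, group 13): the stated order agrees with the simple trend.
(B) C (period 2, group 14) vs K (period 4, group 1): the stated order agrees with the simple trend.
(C) S (period 3, group 16) vs O (period 2, group 16): the stated order contradicts the simple trend.
(D) O (period 2, group 16) vs Cs (period 6, group 1): the stated order agrees with the simple trend.
The exception is (C): the compact 2p subshell of O repels the added electron more than S's larger 3p does.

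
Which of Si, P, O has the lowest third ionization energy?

P

IE_3 is the cost of taking one more electron from the +2 cation: Si²⁺ still has 2 valence electrons; P²⁺ still has 3 valence electrons; O²⁺ still has 4 valence electrons.
All are still removing valence electrons, so compare the +2 ions as you would atoms: IE_3 generally rises across a period (higher Z_eff) and falls down a group (larger shell), subject to the usual subshell exceptions.
Valence configurations: Si²⁺ [Ne]3s², P²⁺ [Ne]3s²3p¹, O²⁺ [He]2s²2p².
P²⁺ loses a lone 3p electron whereas Si²⁺ must break into a filled 3s² pair, so IE_3(Si) > IE_3(P) even though P has the higher nuclear charge.
Tabulated IE_3 (kJ/mol): Si 3232, P 2914, O 5300.
Overall IE_3 order: P < Si < O.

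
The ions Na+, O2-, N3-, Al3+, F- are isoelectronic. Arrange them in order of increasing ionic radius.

All of these have 10 electrons, so size is governed by nuclear charge alone: the more protons, the stronger the pull on the same electron cloud, and the smaller the ion.
Nuclear charges: Al3+ (Z=13), Na+ (Z=11), F- (Z=9), O2- (Z=8), N3- (Z=7).
Smallest to largest: Al3+ < Na+ < F- < O2- < N3-.

Al3+ < Na+ < F- < O2- < N3-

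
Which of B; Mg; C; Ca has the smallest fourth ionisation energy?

The fourth ionization energy removes an electron from the +3 ion. For each element: B³⁺ is the bare [He] core; Mg³⁺ is already 1 electron into the core; C³⁺ still has 1 valence electron; Ca³⁺ is already 1 electron into the core.
Breaking into a closed-shell core is much more expensive than removing a leftover valence electron — Ca, Mg and B have the largest IE_4 here.
Tabulated IE_4 (kJ/mol): B 25026, Mg 10543, C 6223, Ca 6491.
Overall IE_4 order: C < Ca < Mg < B.

C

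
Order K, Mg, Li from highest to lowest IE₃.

Li > Mg > K

After 2 electrons have been removed, what remains? K²⁺ is already 1 electron into the core; Mg²⁺ is the bare [Ne] core; Li²⁺ is already 1 electron into the core.
All of these are removing an electron from a noble-gas core or deeper; the smaller core (lower principal quantum number) is held far more tightly, and within a period the higher nuclear charge binds the same core more tightly.
Approximate IE_3 values (kJ/mol): K 4420, Mg 7733, Li 11815.
Overall IE_3 order: K < Mg < Li.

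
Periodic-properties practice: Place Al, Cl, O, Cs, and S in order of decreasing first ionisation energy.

O is in period 2, group 16; Al is in period 3, group 13; S is in period 3, group 16; Cl is in period 3, group 17; Cs is in period 6, group 1.
IE₁ increases left→right with effective nuclear charge and decreases top→bottom as the valence shell moves farther out.
Neither a single period nor a single group — weigh both effects.
Al > Cs: relative to Cs, both the across-period and down-group shifts push Al's first ionization energy up.
S > Al: S lies to the right of Al in period 3, so the across-period effect alone puts S higher.
Cl > S: both are in period 3; the period trend gives Cl the larger value.
O > Cl: period and group pull opposite ways; the down-group shift dominates (1314 vs 1251 kJ/mol).
Approximate values (kJ/mol): O 1314, Al 578, S 1000, Cl 1251, Cs 376.
So from highest to lowest: O > Cl > S > Al > Cs.

O > Cl > S > Al > Cs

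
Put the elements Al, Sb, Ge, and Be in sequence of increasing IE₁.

Al, Ge, Sb, Be

Be is in period 2, group 2; Al is in period 3, group 13; Ge is in period 4, group 14; Sb is in period 5, group 15.
IE₁ increases left→right with effective nuclear charge and decreases top→bottom as the valence shell moves farther out.
These sit on a diagonal, where the across-period and down-group effects partly cancel.
Ge > Al: period and group pull opposite ways; the across-period shift dominates (762 vs 578 kJ/mol).
Sb > Ge: the two effects oppose for this pair; the across-period effect wins (831 vs 762 kJ/mol).
Be > Sb: period and group pull opposite ways; the down-group shift dominates (900 vs 831 kJ/mol).
For reference (kJ/mol): Be 900, Al 578, Ge 762, Sb 831.
So from lowest to highest: Al < Ge < Sb < Be.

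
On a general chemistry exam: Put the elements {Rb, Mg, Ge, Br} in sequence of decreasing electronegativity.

Br, Ge, Mg, Rb

Mg is in period 3, group 2; Ge is in period 4, group 14; Br is in period 4, group 17; Rb is in period 5, group 1.
Smaller atoms with higher effective nuclear charge are more electronegative.
Neither a single period nor a single group — weigh both effects.
Mg > Rb: both effects reinforce here, so Mg is clearly the higher of the two.
Ge > Mg: the two effects oppose for this pair; the across-period effect wins (2.01 vs 1.31).
Br > Ge: Br lies to the right of Ge in period 4, so the across-period effect alone puts Br higher.
Approximate values (Pauling): Mg 1.31, Ge 2.01, Br 2.96, Rb 0.82.
So from highest to lowest: Br > Ge > Mg > Rb.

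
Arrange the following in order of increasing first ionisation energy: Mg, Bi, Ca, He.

Ca < Bi < Mg < He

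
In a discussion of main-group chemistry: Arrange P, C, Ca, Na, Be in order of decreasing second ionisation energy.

Na, C, P, Be, Ca

IE_2 is the cost of taking one more electron from the +1 cation: P⁺ still has 4 valence electrons; C⁺ still has 3 valence electrons; Ca⁺ still has 1 valence electron; Na⁺ is the bare [Ne] core; Be⁺ still has 1 valence electron.
Pulling an electron out of a noble-gas core costs far more than removing a remaining valence electron, so Na sits at the high end of IE_2.
Valence configurations: P⁺ [Ne]3s²3p², C⁺ [He]2s²2p¹, Ca⁺ [Ar]4s¹, Be⁺ [He]2s¹.
Tabulated IE_2 (kJ/mol): P 1907, C 2353, Ca 1145, Na 4562, Be 1757.
Putting it together, IE_2: Ca < Be < P < C < Na.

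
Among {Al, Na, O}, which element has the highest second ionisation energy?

IE_2 is the cost of taking one more electron from the +1 cation: Al⁺ still has 2 valence electrons; Na⁺ is the bare [Ne] core; O⁺ still has 5 valence electrons.
Breaking into a closed-shell core is much more expensive than removing a leftover valence electron — Na has the largest IE_2 here.
Valence configurations: Al⁺ [Ne]3s², O⁺ [He]2s²2p³.
Approximate IE_2 values (kJ/mol): Al 1817, Na 4562, O 3388.
Putting it together, IE_2: Al < O < Na.

Na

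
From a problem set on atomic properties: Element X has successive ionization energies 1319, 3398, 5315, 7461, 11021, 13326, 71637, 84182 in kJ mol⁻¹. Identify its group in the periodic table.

Group 16

Look for the largest jump between consecutive ionization energies: IE7/IE6 ≈ 5.4, far larger than any earlier ratio.
That jump marks the point where a core electron is being removed. So the atom has 6 valence electrons.
A main-group element with 6 valence electrons is in group 16.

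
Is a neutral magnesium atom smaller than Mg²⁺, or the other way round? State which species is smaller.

Mg²⁺

Forming Mg²⁺ removes 2 electrons from Mg. Fewer electrons for the same nuclear charge means less shielding and a higher Z_eff on the remaining electrons, and for main-group metals the entire outer shell is lost.
A cation is smaller than its parent atom: Mg²⁺ < Mg.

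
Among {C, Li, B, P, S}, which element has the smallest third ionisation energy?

P

Consider each +2 ion: C²⁺ still has 2 valence electrons; Li²⁺ is already 1 electron into the core; B²⁺ still has 1 valence electron; P²⁺ still has 3 valence electrons; S²⁺ still has 4 valence electrons.
Breaking into a closed-shell core is much more expensive than removing a leftover valence electron — Li has the largest IE_3 here.
Valence configurations: C²⁺ [He]2s², B²⁺ [He]2s¹, P²⁺ [Ne]3s²3p¹, S²⁺ [Ne]3s²3p².
Tabulated IE_3 (kJ/mol): C 4620, Li 11815, B 3660, P 2914, S 3357.
Hence IE_3: P < S < B < C < Li.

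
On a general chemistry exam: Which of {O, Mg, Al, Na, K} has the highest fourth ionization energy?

Consider each +3 ion: O³⁺ still has 3 valence electrons; Mg³⁺ is already 1 electron into the core; Al³⁺ is the bare [Ne] core; Na³⁺ is already 2 electrons into the core; K³⁺ is already 2 electrons into the core.
Usually core removal costs more than valence removal, but here the competition is close: a tightly held n=2 valence electron can cost more to remove than an n=3 core electron, so the actual values have to decide it.
Tabulated IE_4 (kJ/mol): O 7469, Mg 10543, Al 11577, Na 9543, K 5877.
So the fourth ionization energies run K < O < Na < Mg < Al.

Al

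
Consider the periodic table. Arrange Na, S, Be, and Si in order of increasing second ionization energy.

Si < Be < S < Na

After 1 electron has been removed, what remains? Na⁺ is the bare [Ne] core; S⁺ still has 5 valence electrons; Be⁺ still has 1 valence electron; Si⁺ still has 3 valence electrons.
Core electrons are held far more tightly than valence electrons, so Na tops the IE_2 order.
Valence configurations: S⁺ [Ne]3s²3p³, Be⁺ [He]2s¹, Si⁺ [Ne]3s²3p¹.
Tabulated IE_2 (kJ/mol): Na 4562, S 2252, Be 1757, Si 1577.
Hence IE_2: Si < Be < S < Na.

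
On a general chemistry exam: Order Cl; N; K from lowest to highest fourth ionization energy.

Cl, K, N

Consider each +3 ion: Cl³⁺ still has 4 valence electrons; N³⁺ still has 2 valence electrons; K³⁺ is already 2 electrons into the core.
Usually core removal costs more than valence removal, but here the competition is close: a tightly held n=2 valence electron can cost more to remove than an n=3 core electron, so the actual values have to decide it.
Valence configurations: Cl³⁺ [Ne]3s²3p², N³⁺ [He]2s².
Approximate IE_4 values (kJ/mol): Cl 5159, N 7475, K 5877.
Overall IE_4 order: Cl < K < N.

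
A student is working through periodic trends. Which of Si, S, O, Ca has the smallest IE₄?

Si

IE_4 is the cost of taking one more electron from the +3 cation: Si³⁺ still has 1 valence electron; S³⁺ still has 3 valence electrons; O³⁺ still has 3 valence electrons; Ca³⁺ is already 1 electron into the core.
Usually core removal costs more than valence removal, but here the competition is close: a tightly held n=2 valence electron can cost more to remove than an n=3 core electron, so the actual values have to decide it.
Valence configurations: Si³⁺ [Ne]3s¹, S³⁺ [Ne]3s²3p¹, O³⁺ [He]2s²2p¹.
Tabulated IE_4 (kJ/mol): Si 4356, S 4556, O 7469, Ca 6491.
Overall IE_4 order: Si < S < Ca < O.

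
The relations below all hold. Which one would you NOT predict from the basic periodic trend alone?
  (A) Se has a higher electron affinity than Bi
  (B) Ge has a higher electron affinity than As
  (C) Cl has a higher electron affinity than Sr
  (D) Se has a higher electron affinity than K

The general trend: electron affinity increases across a period and decreases down a group.
(A) Se (period 4, group 16) vs Bi (period 6, group 15): the stated order agrees with the simple trend.
(B) Ge (period 4, group 14) vs As (period 4, group 15): the stated order contradicts the simple trend.
(C) Cl (period 3, group 17) vs Sr (period 5, group 2): the stated order agrees with the simple trend.
(D) Se (period 4, group 16) vs K (period 4, group 1): the stated order agrees with the simple trend.
The exception is (B): adding an electron to As's half-filled 4p³ is unfavourable, so Ge (4p²) has the more exothermic EA.

(B)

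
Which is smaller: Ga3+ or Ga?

Forming Ga3+ removes 3 electrons from Ga. Fewer electrons for the same nuclear charge means less shielding and a higher Z_eff on the remaining electrons, and for main-group metals the entire outer shell is lost.
A cation is smaller than its parent atom: Ga3+ < Ga.

Ga3+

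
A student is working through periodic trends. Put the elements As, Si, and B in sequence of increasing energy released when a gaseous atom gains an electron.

B, As, Si

Atoms with high Z_eff and room in the valence shell (especially the halogens) have the most exothermic electron affinities.
A diagonal step moves right (one effect) and down (the opposite effect) at once.
As > B: the two effects oppose for this pair; the across-period effect wins (78 vs 27 kJ/mol).
Si > As: period and group pull opposite ways; the down-group shift dominates (134 vs 78 kJ/mol).
Approximate values (kJ/mol): B 27, Si 134, As 78.
So from lowest to highest: B < As < Si.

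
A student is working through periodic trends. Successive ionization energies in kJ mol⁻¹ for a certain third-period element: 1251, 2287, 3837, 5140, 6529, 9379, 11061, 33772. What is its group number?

Look for the largest jump between consecutive ionization energies: IE8/IE7 ≈ 3.1, far larger than any earlier ratio.
That jump marks the point where a core electron is being removed. So the atom has 7 valence electrons.
A main-group element with 7 valence electrons is in group 17.

Group 17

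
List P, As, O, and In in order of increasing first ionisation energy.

In < As < P < O

Removing the outermost electron gets harder across a period and easier down a group.
Neither a single period nor a single group — weigh both effects.
As > In: both effects reinforce here, so As is clearly the higher of the two.
P > As: they share group 15; the group trend gives P the larger value.
O > P: relative to P, both the across-period and down-group shifts push O's first ionization energy up.
Approximate values (kJ/mol): O 1314, P 1012, As 947, In 558.
So from lowest to highest: In < As < P < O.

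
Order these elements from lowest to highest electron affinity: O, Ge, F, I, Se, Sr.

Adding an electron releases more energy for atoms nearer the top right (short of the noble gases).
These span different periods and groups, so the two trends combine.
Ge > Sr: both effects reinforce here, so Ge is clearly the higher of the two.
O > Ge: relative to Ge, both the across-period and down-group shifts push O's electron affinity up.
Se > O: this pair runs against the simple trend — see the exception note.
I > Se: the two effects oppose for this pair; the across-period effect wins (295 vs 195 kJ/mol).
F > I: F sits above I in group 17, so the down-group effect alone puts F higher.
Note the exception: Se has a higher electron affinity than O, contrary to the simple trend — O's compact 2p subshell gives strong electron–electron repulsion on the added electron.
For reference (kJ/mol): O 141, F 328, Ge 119, Se 195, Sr 5, I 295.
So from lowest to highest: Sr < Ge < O < Se < I < F.

Sr < Ge < O < Se < I < F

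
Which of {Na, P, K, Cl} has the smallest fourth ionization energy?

P

IE_4 is the cost of taking one more electron from the +3 cation: Na³⁺ is already 2 electrons into the core; P³⁺ still has 2 valence electrons; K³⁺ is already 2 electrons into the core; Cl³⁺ still has 4 valence electrons.
Breaking into a closed-shell core is much more expensive than removing a leftover valence electron — K and Na have the largest IE_4 here.
Valence configurations: P³⁺ [Ne]3s², Cl³⁺ [Ne]3s²3p².
Tabulated IE_4 (kJ/mol): Na 9543, P 4964, K 5877, Cl 5159.
Hence IE_4: P < Cl < K < Na.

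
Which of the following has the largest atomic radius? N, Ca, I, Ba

Ba

N is in period 2, group 15; Ca is in period 4, group 2; I is in period 5, group 17; Ba is in period 6, group 2.
Atomic radius shrinks across a period as nuclear charge pulls the same shell inward, and grows down a group as new shells are added.
Neither a single period nor a single group — weigh both effects.
I > N: period and group pull opposite ways; the down-group shift dominates (133 vs 71 pm).
Ca > I: the two effects oppose for this pair; the across-period effect wins (171 vs 133 pm).
Ba > Ca: they share group 2; the group trend gives Ba the larger value.
Approximate values (pm): N 71, Ca 171, I 133, Ba 196.
The largest atomic radius among these belongs to Ba.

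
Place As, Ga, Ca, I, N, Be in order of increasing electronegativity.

Ca < Be < Ga < As < I < N

Be is in period 2, group 2; N is in period 2, group 15; Ca is in period 4, group 2; Ga is in period 4, group 13; As is in period 4, group 15; I is in period 5, group 17.
Smaller atoms with higher effective nuclear charge are more electronegative.
Here both period and group differ, so the two effects have to be weighed against each other.
Be > Ca: they share group 2; the group trend gives Be the larger value.
Ga > Be: the two effects oppose for this pair; the across-period effect wins (1.81 vs 1.57).
As > Ga: both are in period 4; the period trend gives As the larger value.
I > As: period and group pull opposite ways; the across-period shift dominates (2.66 vs 2.18).
N > I: period and group pull opposite ways; the down-group shift dominates (3.04 vs 2.66).
Tabulated electronegativity (Pauling): Be 1.57, N 3.04, Ca 1.00, Ga 1.81, As 2.18, I 2.66.
So from lowest to highest: Ca < Be < Ga < As < I < N.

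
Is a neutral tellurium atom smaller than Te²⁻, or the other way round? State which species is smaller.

Forming Te²⁻ adds 2 electrons to Te. More electron–electron repulsion in the same shell, with unchanged nuclear charge, lets the cloud expand.
An anion is larger than its parent atom: Te²⁻ > Te.

Te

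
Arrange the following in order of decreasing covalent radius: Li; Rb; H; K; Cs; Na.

Cs > Rb > K > Na > Li > H

H is in period 1, group 1; Li is in period 2, group 1; Na is in period 3, group 1; K is in period 4, group 1; Rb is in period 5, group 1; Cs is in period 6, group 1.
Radius decreases left→right (rising Z_eff, same n) and increases top→bottom (higher n).
All are in group 1, so atomic radius increases down the group.
So from largest to smallest: Cs > Rb > K > Na > Li > H.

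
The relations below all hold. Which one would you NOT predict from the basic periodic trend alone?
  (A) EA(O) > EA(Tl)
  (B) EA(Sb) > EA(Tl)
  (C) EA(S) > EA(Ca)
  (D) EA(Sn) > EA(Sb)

(D)

The general trend: electron affinity increases across a period and decreases down a group.
(A) O (period 2, group 16) vs Tl (period 6, group 13): the stated order agrees with the simple trend.
(B) Sb (period 5, group 15) vs Tl (period 6, group 13): the stated order agrees with the simple trend.
(C) S (period 3, group 16) vs Ca (period 4, group 2): the stated order agrees with the simple trend.
(D) Sn (period 5, group 14) vs Sb (period 5, group 15): the stated order contradicts the simple trend.
The exception is (D): adding an electron to Sb's half-filled 5p³ is unfavourable, so Sn has the more exothermic EA.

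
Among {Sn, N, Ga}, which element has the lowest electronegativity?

N is in period 2, group 15; Ga is in period 4, group 13; Sn is in period 5, group 14.
Electronegativity increases across a period and decreases down a group, tracking effective nuclear charge and atomic size.
Neither a single period nor a single group — weigh both effects.
Sn > Ga: the two effects oppose for this pair; the across-period effect wins (1.96 vs 1.81).
N > Sn: relative to Sn, both the across-period and down-group shifts push N's electronegativity up.
For reference (Pauling): N 3.04, Ga 1.81, Sn 1.96.
The lowest electronegativity among these belongs to Ga.

Ga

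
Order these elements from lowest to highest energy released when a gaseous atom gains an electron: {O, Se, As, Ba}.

O is in period 2, group 16; As is in period 4, group 15; Se is in period 4, group 16; Ba is in period 6, group 2.
Electron affinity generally becomes more exothermic across a period toward the halogens and less exothermic down a group.
Neither a single period nor a single group — weigh both effects.
As > Ba: relative to Ba, both the across-period and down-group shifts push As's electron affinity up.
O > As: both effects reinforce here, so O is clearly the higher of the two.
Se > O: this pair runs against the simple trend — see the exception note.
Note the exception: Se has a higher electron affinity than O, contrary to the simple trend — O's compact 2p subshell gives strong electron–electron repulsion on the added electron.
Tabulated electron affinity (kJ/mol): O 141, As 78, Se 195, Ba 14.
So from lowest to highest: Ba < As < O < Se.

Ba < As < O < Se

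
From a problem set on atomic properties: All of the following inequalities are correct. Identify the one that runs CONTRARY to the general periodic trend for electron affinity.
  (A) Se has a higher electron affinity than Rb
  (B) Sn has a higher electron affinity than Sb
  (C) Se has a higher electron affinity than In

The general trend: electron affinity increases across a period and decreases down a group.
(A) Se (period 4, group 16) vs Rb (period 5, group 1): the stated order agrees with the simple trend.
(B) Sn (period 5, group 14) vs Sb (period 5, group 15): the stated order contradicts the simple trend.
(C) Se (period 4, group 16) vs In (period 5, group 13): the stated order agrees with the simple trend.
The exception is (B): adding an electron to Sb's half-filled 5p³ is unfavourable, so Sn has the more exothermic EA.

(B)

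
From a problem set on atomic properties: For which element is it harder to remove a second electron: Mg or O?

O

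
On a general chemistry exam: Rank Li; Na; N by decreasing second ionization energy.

Consider each +1 ion: Li⁺ is the bare [He] core; Na⁺ is the bare [Ne] core; N⁺ still has 4 valence electrons.
Core electrons are held far more tightly than valence electrons, so Na and Li top the IE_2 order.
The numbers (kJ/mol): Li 7298, Na 4562, N 2856.
Putting it together, IE_2: N < Na < Li.

Li > Na > N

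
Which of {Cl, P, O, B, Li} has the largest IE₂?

Li

IE_2 is the cost of taking one more electron from the +1 cation: Cl⁺ still has 6 valence electrons; P⁺ still has 4 valence electrons; O⁺ still has 5 valence electrons; B⁺ still has 2 valence electrons; Li⁺ is the bare [He] core.
Pulling an electron out of a noble-gas core costs far more than removing a remaining valence electron, so Li sits at the high end of IE_2.
Valence configurations: Cl⁺ [Ne]3s²3p⁴, P⁺ [Ne]3s²3p², O⁺ [He]2s²2p³, B⁺ [He]2s².
Approximate IE_2 values (kJ/mol): Cl 2298, P 1907, O 3388, B 2427, Li 7298.
Hence IE_2: P < Cl < B < O < Li.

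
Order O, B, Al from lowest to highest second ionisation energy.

Al < B < O

The second ionization energy removes an electron from the +1 ion. For each element: O⁺ still has 5 valence electrons; B⁺ still has 2 valence electrons; Al⁺ still has 2 valence electrons.
All are still removing valence electrons, so compare the +1 ions as you would atoms: IE_2 generally rises across a period (higher Z_eff) and falls down a group (larger shell), subject to the usual subshell exceptions.
Valence configurations: O⁺ [He]2s²2p³, B⁺ [He]2s², Al⁺ [Ne]3s².
Tabulated IE_2 (kJ/mol): O 3388, B 2427, Al 1817.
Hence IE_2: Al < B < O.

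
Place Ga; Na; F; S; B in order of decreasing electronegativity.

F > S > B > Ga > Na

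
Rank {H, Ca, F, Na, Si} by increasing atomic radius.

H < F < Si < Na < Ca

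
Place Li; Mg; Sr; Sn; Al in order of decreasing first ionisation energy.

Mg, Sn, Al, Sr, Li

Li is in period 2, group 1; Mg is in period 3, group 2; Al is in period 3, group 13; Sr is in period 5, group 2; Sn is in period 5, group 14.
Across a period the outer electron is held more tightly (higher IE₁); down a group it sits in a higher shell, more shielded, and comes off more easily.
These span different periods and groups, so the two trends combine.
Sr > Li: the two effects oppose for this pair; the across-period effect wins (550 vs 520 kJ/mol).
Al > Sr: both effects reinforce here, so Al is clearly the higher of the two.
Sn > Al: the two effects oppose for this pair; the across-period effect wins (709 vs 578 kJ/mol).
Mg > Sn: period and group pull opposite ways; the down-group shift dominates (738 vs 709 kJ/mol).
Note the exception: Mg has a higher first ionization energy than Al, contrary to the simple trend — Al's single 3p electron is easier to remove than one from Mg's filled 3s².
For reference (kJ/mol): Li 520, Mg 738, Al 578, Sr 550, Sn 709.
So from highest to lowest: Mg > Sn > Al > Sr > Li.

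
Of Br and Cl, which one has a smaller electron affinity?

Br

Cl is in period 3, group 17; Br is in period 4, group 17.
Adding an electron releases more energy for atoms nearer the top right (short of the noble gases).
All are in group 17, so electron affinity increases up the group.
So Br has the smaller electron affinity (Br < Cl).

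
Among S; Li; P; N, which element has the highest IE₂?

Li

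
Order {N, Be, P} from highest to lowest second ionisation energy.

The second ionization energy removes an electron from the +1 ion. For each element: N⁺ still has 4 valence electrons; Be⁺ still has 1 valence electron; P⁺ still has 4 valence electrons.
All are still removing valence electrons, so compare the +1 ions as you would atoms: IE_2 generally rises across a period (higher Z_eff) and falls down a group (larger shell), subject to the usual subshell exceptions.
Valence configurations: N⁺ [He]2s²2p², Be⁺ [He]2s¹, P⁺ [Ne]3s²3p².
The numbers (kJ/mol): N 2856, Be 1757, P 1907.
Overall IE_2 order: Be < P < N.

N, P, Be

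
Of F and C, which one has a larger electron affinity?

F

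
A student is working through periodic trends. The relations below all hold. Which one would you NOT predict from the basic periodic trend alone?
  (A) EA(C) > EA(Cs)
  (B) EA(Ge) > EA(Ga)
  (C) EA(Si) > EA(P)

(C)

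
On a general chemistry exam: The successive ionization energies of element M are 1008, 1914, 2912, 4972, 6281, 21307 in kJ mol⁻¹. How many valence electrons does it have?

Look for the largest jump between consecutive ionization energies: IE6/IE5 ≈ 3.4, far larger than any earlier ratio.
That jump marks the point where a core electron is being removed. So the atom has 5 valence electrons.

5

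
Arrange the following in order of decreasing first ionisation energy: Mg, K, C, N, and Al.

N > C > Mg > Al > K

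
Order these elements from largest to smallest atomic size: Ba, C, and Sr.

Radius decreases left→right (rising Z_eff, same n) and increases top→bottom (higher n).
Here both period and group differ, so the two effects have to be weighed against each other.
Sr > C: relative to C, both the across-period and down-group shifts push Sr's atomic radius up.
Ba > Sr: they share group 2; the group trend gives Ba the larger value.
For reference (pm): C 75, Sr 185, Ba 196.
So from largest to smallest: Ba > Sr > C.

Ba, Sr, C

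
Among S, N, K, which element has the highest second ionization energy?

K

After 1 electron has been removed, what remains? S⁺ still has 5 valence electrons; N⁺ still has 4 valence electrons; K⁺ is the bare [Ar] core.
Breaking into a closed-shell core is much more expensive than removing a leftover valence electron — K has the largest IE_2 here.
Valence configurations: S⁺ [Ne]3s²3p³, N⁺ [He]2s²2p².
Approximate IE_2 values (kJ/mol): S 2252, N 2856, K 3052.
Overall IE_2 order: S < N < K.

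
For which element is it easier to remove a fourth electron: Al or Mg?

Mg

The fourth ionization energy removes an electron from the +3 ion. For each element: Al³⁺ is the bare [Ne] core; Mg³⁺ is already 1 electron into the core.
All of these are removing an electron from a noble-gas core or deeper; the smaller core (lower principal quantum number) is held far more tightly, and within a period the higher nuclear charge binds the same core more tightly.
The numbers (kJ/mol): Al 11577, Mg 10543.
Hence IE_4: Mg < Al.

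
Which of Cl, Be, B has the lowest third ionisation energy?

IE_3 is the cost of taking one more electron from the +2 cation: Cl²⁺ still has 5 valence electrons; Be²⁺ is the bare [He] core; B²⁺ still has 1 valence electron.
Breaking into a closed-shell core is much more expensive than removing a leftover valence electron — Be has the largest IE_3 here.
Valence configurations: Cl²⁺ [Ne]3s²3p³, B²⁺ [He]2s¹.
Approximate IE_3 values (kJ/mol): Cl 3822, Be 14849, B 3660.
So the third ionization energies run B < Cl < Be.

B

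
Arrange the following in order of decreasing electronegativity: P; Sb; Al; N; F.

EN rises left→right (higher Z_eff, smaller atoms) and falls top→bottom (larger, more shielded atoms).
These span different periods and groups, so the two trends combine.
Sb > Al: period and group pull opposite ways; the across-period shift dominates (2.05 vs 1.61).
P > Sb: they share group 15; the group trend gives P the larger value.
N > P: they share group 15; the group trend gives N the larger value.
F > N: both are in period 2; the period trend gives F the larger value.
Tabulated electronegativity (Pauling): N 3.04, F 3.98, Al 1.61, P 2.19, Sb 2.05.
So from highest to lowest: F > N > P > Sb > Al.

F > N > P > Sb > Al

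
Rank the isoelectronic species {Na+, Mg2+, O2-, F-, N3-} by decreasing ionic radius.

N3- > O2- > F- > Na+ > Mg2+

All of these have 10 electrons, so size is governed by nuclear charge alone: the more protons, the stronger the pull on the same electron cloud, and the smaller the ion.
Nuclear charges: Mg2+ (Z=12), Na+ (Z=11), F- (Z=9), O2- (Z=8), N3- (Z=7).
Largest to smallest: N3- > O2- > F- > Na+ > Mg2+.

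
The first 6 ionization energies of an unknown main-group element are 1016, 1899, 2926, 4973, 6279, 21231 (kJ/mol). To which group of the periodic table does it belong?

Group 15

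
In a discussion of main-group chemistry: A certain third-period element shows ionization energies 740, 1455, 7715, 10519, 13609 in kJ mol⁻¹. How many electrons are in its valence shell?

2

Look for the largest jump between consecutive ionization energies: IE3/IE2 ≈ 5.3, far larger than any earlier ratio.
That jump marks the point where a core electron is being removed. So the atom has 2 valence electrons.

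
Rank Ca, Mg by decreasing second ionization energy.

The second ionization energy removes an electron from the +1 ion. For each element: Ca⁺ still has 1 valence electron; Mg⁺ still has 1 valence electron.
All are still removing valence electrons, so compare the +1 ions as you would atoms: IE_2 generally rises across a period (higher Z_eff) and falls down a group (larger shell), subject to the usual subshell exceptions.
Valence configurations: Ca⁺ [Ar]4s¹, Mg⁺ [Ne]3s¹.
Tabulated IE_2 (kJ/mol): Ca 1145, Mg 1451.
So the second ionization energies run Ca < Mg.

Mg > Ca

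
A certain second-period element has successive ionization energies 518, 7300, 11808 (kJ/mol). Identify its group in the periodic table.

Look for the largest jump between consecutive ionization energies: IE2/IE1 ≈ 14.1, far larger than any earlier ratio.
That jump marks the point where a core electron is being removed. So the atom has 1 valence electron.
A main-group element with 1 valence electron is in group 1.

Group 1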